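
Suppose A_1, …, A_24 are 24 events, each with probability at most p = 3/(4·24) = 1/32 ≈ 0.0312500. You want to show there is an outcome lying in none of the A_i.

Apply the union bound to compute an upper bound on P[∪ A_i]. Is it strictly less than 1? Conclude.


Union bound: P[∪_{i=1}^{24} A_i] ≤ Σ_i P[A_i] ≤ 24·p = 24·(1/32) = 3/4.
Numerically: 3/4 ≈ 0.7500000.
Is 3/4 < 1? YES.
Since P[∪ A_i] ≤ 3/4 < 1, the complement has P[∩ A_i^c] ≥ 1 − 3/4 = 1/4 > 0, so some outcome avoids every A_i.

24·p = 3/4 ≈ 0.7500000; existence CERTIFIED by the union bound.


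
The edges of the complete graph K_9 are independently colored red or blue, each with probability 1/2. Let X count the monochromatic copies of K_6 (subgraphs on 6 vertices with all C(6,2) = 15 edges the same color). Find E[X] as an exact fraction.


Let X = Σ_S X_S over the C(9, 6) = 84 subsets S of size 6, where X_S = 1 if the K_6 on S is monochromatic.
For a fixed S, the K_6 on S has C(6, 2) = 15 edges. P[all 15 edges red] = (1/2)^15, and likewise for blue, so P[monochromatic] = 2·(1/2)^15 = 2^{1 − 15} = 1/16384.
By linearity of expectation: E[X] = C(9, 6) · 2^{1 − 15} = 84 · 1/16384 = 21/4096.
Numerically: E[X] ≈ 0.00513.

E[X] = C(9,6)·2^(1−C(6,2)) = 21/4096 ≈ 0.00513.


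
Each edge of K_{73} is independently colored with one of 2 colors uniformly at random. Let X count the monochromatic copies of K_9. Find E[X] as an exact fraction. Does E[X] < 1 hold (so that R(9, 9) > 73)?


E[X] = C(73, 9) · 2^{1 − 36} = 97082021465 · 2^{−35} = 97082021465/34359738368.
As a reduced fraction: E[X] = 97082021465/34359738368 ≈ 2.825.
Is E[X] < 1? NO.
Since E[X] ≥ 1, the first-moment bound is inconclusive at n = 73; it does NOT by itself certify R(9, 9) > 73.

E[X] = 97082021465/34359738368 ≈ 2.825; E[X] ≥ 1; first-moment method inconclusive here.


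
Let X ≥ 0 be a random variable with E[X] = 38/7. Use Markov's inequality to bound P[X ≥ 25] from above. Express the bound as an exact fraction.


μ = E[X] = 38/7, a = 25.
Markov: P[X ≥ 25] ≤ μ/a = (38/7)/25 = 38/175.
Numerically: ≈ 0.217143.
(Since a = 25 > μ = 5.428571, the bound 38/175 is < 1 and informative.)

P[X ≥ 25] ≤ 38/175 ≈ 0.217143.


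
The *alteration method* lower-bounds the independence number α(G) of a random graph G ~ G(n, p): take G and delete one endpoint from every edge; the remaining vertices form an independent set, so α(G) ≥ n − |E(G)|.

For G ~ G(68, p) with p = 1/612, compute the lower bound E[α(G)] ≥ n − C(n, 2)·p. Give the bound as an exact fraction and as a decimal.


E[|E(G)|] = C(68, 2)·p = 2278 · (1/612) = 67/18.
E[α(G)] ≥ n − E[|E(G)|] = 68 − 67/18 = 1157/18.
Numerically: ≈ 64.278.
(This is only a lower bound; the true E[α(G)] may be larger.)

E[α(G)] ≥ 1157/18 ≈ 64.278.


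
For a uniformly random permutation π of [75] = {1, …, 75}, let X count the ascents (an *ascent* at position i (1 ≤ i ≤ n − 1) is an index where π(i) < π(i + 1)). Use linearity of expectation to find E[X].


Write X = Σ X_I over i = 1, …, 74, with X_I the indicator of one ascent.
There are 74 indicators.
For each fixed i, the pair (π(i), π(i+1)) is a uniformly random ordered pair of distinct values from {1, …, 75}; by symmetry P[π(i) < π(i+1)] = 1/2.
By linearity: E[X] = 74 · (1/2) = (75 − 1) · (1/2) = 37 ≈ 37.000000.

E[X] = 37 = 37.000000.


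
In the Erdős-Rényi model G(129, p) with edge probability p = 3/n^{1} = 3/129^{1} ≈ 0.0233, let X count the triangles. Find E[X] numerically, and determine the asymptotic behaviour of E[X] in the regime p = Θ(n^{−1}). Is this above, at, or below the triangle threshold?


Number of potential triangles: C(129, 3) = 349504.
Each occurs with probability p³ ≈ (0.0233)³ ≈ 1.25775e-05.
By linearity: E[X] = C(129, 3)·p³ ≈ 349504 · 1.25775e-05 ≈ 4.396.
Here α = 1, so p = 3/n is exactly at the triangle threshold p ~ 1/n. Asymptotically E[X] → c³/6 = 3³/6 = 9/2 ≈ 4.500, a bounded constant. In this regime the triangle count is asymptotically Poisson(c³/6).

E[X] ≈ 4.396; in regime p = Θ(1/n^{1}) E[X] stays bounded (at the triangle threshold p ~ 1/n).


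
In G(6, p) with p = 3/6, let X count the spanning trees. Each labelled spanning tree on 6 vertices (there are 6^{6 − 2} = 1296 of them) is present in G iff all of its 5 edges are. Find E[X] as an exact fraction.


K_6 has 6^{6 − 2} = 1296 labelled spanning trees.
For each such spanning tree H, let X_H = 1 if all 5 edges of H are present in G. Then P[X_H = 1] = p^{5} = (1/2)^{5} = 1/32.
By linearity of expectation: E[X] = Σ_H E[X_H] = 1296 · p^{5} = 1296 · 1/32 = 81/2.
Numerically: E[X] ≈ 40.5.

E[X] = 1296 · (1/2)^{5} = 81/2 ≈ 40.5.


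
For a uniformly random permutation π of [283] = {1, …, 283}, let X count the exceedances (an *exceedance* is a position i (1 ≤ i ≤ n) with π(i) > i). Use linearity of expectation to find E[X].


Write X = Σ_{i=1}^{283} X_i, where X_i = 1_{π(i) > i}.
For each fixed i, π(i) is uniform over {1, …, 283} (marginal of a uniform permutation), so P[π(i) > i] = (n − i)/n. Summing: Σ_{i=1}^{283} (n − i)/n = (0 + 1 + … + 282)/283 = 283(283 − 1)/(2·283) = (283 − 1)/2.
Hence E[X] = Σ_{i=1}^{283} (283 − i)/283 = 141 ≈ 141.000000.

E[X] = 141 = 141.000000.


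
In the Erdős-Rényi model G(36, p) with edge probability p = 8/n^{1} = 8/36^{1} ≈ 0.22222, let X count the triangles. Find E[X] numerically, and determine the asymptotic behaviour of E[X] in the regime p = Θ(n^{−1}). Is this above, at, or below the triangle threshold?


Number of potential triangles: C(36, 3) = 7140.
Each occurs with probability p³ ≈ (0.22222)³ ≈ 1.0973937e-02.
By linearity: E[X] = C(36, 3)·p³ ≈ 7140 · 1.0973937e-02 ≈ 78.35391.
Here α = 1, so p = 8/n is exactly at the triangle threshold p ~ 1/n. Asymptotically E[X] → c³/6 = 8³/6 = 256/3 ≈ 85.33333, a bounded constant. In this regime the triangle count is asymptotically Poisson(c³/6).

E[X] ≈ 78.35391; in regime p = Θ(1/n^{1}) E[X] stays bounded (at the triangle threshold p ~ 1/n).


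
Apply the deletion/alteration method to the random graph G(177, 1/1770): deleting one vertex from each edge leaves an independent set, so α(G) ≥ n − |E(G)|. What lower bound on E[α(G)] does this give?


E[|E(G)|] = C(177, 2)·p = 15576 · (1/1770) = 44/5.
E[α(G)] ≥ n − E[|E(G)|] = 177 − 44/5 = 841/5.
Numerically: ≈ 168.200.
(This is only a lower bound; the true E[α(G)] may be larger.)

E[α(G)] ≥ 841/5 ≈ 168.200.


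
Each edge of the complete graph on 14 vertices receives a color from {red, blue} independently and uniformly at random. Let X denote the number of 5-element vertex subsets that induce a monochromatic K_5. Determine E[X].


Let X = Σ_S X_S over the C(14, 5) = 2002 subsets S of size 5, where X_S = 1 if the K_5 on S is monochromatic.
For a fixed S, the K_5 on S has C(5, 2) = 10 edges. P[all 10 edges red] = (1/2)^10, and likewise for blue, so P[monochromatic] = 2·(1/2)^10 = 2^{1 − 10} = 1/512.
By linearity of expectation: E[X] = C(14, 5) · 2^{1 − 10} = 2002 · 1/512 = 1001/256.
Numerically: E[X] ≈ 3.910156.

E[X] = C(14,5)·2^(1−C(5,2)) = 1001/256 ≈ 3.910156.


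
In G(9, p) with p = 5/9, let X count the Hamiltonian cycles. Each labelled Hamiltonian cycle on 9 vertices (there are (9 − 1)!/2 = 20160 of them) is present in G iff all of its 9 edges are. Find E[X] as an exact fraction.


K_9 has (9 − 1)!/2 = 20160 labelled Hamiltonian cycles.
For each such Hamiltonian cycle H, let X_H = 1 if all 9 edges of H are present in G. Then P[X_H = 1] = p^{9} = (5/9)^{9} = 1953125/387420489.
By linearity of expectation: E[X] = Σ_H E[X_H] = 20160 · p^{9} = 20160 · 1953125/387420489 = 4375000000/43046721.
Numerically: E[X] ≈ 101.634.

E[X] = 20160 · (5/9)^{9} = 4375000000/43046721 ≈ 101.634.


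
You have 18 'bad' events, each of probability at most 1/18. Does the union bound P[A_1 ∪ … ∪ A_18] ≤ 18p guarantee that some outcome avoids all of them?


Union bound: P[∪_{i=1}^{18} A_i] ≤ Σ_i P[A_i] ≤ 18·p = 18·(1/18) = 1.
Numerically: 1 ≈ 1.000000.
Is 1 < 1? NO.
Since the bound 1 is ≥ 1, the union bound is uninformative here; it does NOT by itself certify existence.

18·p = 1 ≈ 1.000000; existence NOT certified by the union bound.


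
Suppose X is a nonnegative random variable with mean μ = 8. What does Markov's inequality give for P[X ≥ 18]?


μ = E[X] = 8, a = 18.
Markov: P[X ≥ 18] ≤ μ/a = (8)/18 = 4/9.
Numerically: ≈ 0.444.
(Since a = 18 > μ = 8.000, the bound 4/9 is < 1 and informative.)

P[X ≥ 18] ≤ 4/9 ≈ 0.444.


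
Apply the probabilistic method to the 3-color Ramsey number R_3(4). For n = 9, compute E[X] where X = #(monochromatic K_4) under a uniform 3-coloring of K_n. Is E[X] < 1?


E[X] = C(9, 4) · 3^{1 − 6} = 126 · 3^{−5} = 126/243.
As a reduced fraction: E[X] = 14/27 ≈ 0.519.
Is E[X] < 1? YES.
Since E[X] < 1, there exists a 3-coloring of K_{9} with no monochromatic K_4; hence R_3(4) > 9.

E[X] = 14/27 ≈ 0.519; E[X] < 1, so R_3(4) > 9.


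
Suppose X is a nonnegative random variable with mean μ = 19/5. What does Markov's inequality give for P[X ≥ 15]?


μ = E[X] = 19/5, a = 15.
Markov: P[X ≥ 15] ≤ μ/a = (19/5)/15 = 19/75.
Numerically: ≈ 0.253333.
(Since a = 15 > μ = 3.800000, the bound 19/75 is < 1 and informative.)

P[X ≥ 15] ≤ 19/75 ≈ 0.253333.


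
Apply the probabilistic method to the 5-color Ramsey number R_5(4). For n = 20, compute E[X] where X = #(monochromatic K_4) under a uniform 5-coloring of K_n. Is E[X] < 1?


E[X] = C(20, 4) · 5^{1 − 6} = 4845 · 5^{−5} = 4845/3125.
As a reduced fraction: E[X] = 969/625 ≈ 1.5504.
Is E[X] < 1? NO.
Since E[X] ≥ 1, the first-moment bound is inconclusive at n = 20; it does NOT by itself certify R_5(4) > 20.

E[X] = 969/625 ≈ 1.5504; E[X] ≥ 1; first-moment method inconclusive here.


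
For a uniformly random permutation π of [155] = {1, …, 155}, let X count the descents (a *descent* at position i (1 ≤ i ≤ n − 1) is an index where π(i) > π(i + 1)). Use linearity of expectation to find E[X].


Write X = Σ X_I over i = 1, …, 154, with X_I the indicator of one descent.
There are 154 indicators.
For each fixed i, the pair (π(i), π(i+1)) is a uniformly random ordered pair of distinct values from {1, …, 155}; by symmetry P[π(i) > π(i+1)] = 1/2.
By linearity: E[X] = 154 · (1/2) = (155 − 1) · (1/2) = 77 ≈ 77.000.

E[X] = 77 = 77.000.


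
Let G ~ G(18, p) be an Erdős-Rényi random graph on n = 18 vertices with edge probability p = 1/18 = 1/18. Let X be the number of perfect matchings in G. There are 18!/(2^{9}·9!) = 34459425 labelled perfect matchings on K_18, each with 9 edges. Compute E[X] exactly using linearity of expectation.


K_18 has 18!/(2^{9}·9!) = 34459425 labelled perfect matchings.
For each such perfect matching H, let X_H = 1 if all 9 edges of H are present in G. Then P[X_H = 1] = p^{9} = (1/18)^{9} = 1/198359290368.
By linearity: E[X] = Σ_H E[X_H] = 34459425 · p^{9} = 34459425 · 1/198359290368 = 425425/2448880128.
Numerically: E[X] ≈ 0.000174.

E[X] = 34459425 · (1/18)^{9} = 425425/2448880128 ≈ 0.000174.


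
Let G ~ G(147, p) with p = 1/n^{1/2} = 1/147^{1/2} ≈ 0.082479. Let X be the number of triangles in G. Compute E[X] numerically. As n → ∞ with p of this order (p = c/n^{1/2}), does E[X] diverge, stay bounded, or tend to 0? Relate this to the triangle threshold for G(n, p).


Number of potential triangles: C(147, 3) = 518665.
Each occurs with probability p³ ≈ (0.082479)³ ≈ 5.6107898e-04.
By linearity: E[X] = C(147, 3)·p³ ≈ 518665 · 5.6107898e-04 ≈ 291.01203.
Since α = 1/2 < 1, p = c/n^{1/2} ≫ 1/n is above the triangle threshold p ~ 1/n. Asymptotically E[X] ~ (c³/6)·n^{3(1−α)} = (1³/6)·n^{1.5} → ∞; triangles are abundant w.h.p.

E[X] ≈ 291.01203; in regime p = Θ(1/n^{1/2}) E[X] diverges (above the triangle threshold p ~ 1/n).


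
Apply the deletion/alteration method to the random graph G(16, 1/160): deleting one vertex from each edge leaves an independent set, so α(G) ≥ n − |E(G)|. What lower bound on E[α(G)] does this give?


E[|E(G)|] = C(16, 2)·p = 120 · (1/160) = 3/4.
E[α(G)] ≥ n − E[|E(G)|] = 16 − 3/4 = 61/4.
Numerically: ≈ 15.250000.
(This is only a lower bound; the true E[α(G)] may be larger.)

E[α(G)] ≥ 61/4 ≈ 15.250000.


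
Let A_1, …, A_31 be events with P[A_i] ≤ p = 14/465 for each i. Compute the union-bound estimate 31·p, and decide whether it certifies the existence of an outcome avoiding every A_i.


Union bound: P[∪_{i=1}^{31} A_i] ≤ Σ_i P[A_i] ≤ 31·p = 31·(14/465) = 14/15.
Numerically: 14/15 ≈ 0.933.
Is 14/15 < 1? YES.
Since P[∪ A_i] ≤ 14/15 < 1, the complement has P[∩ A_i^c] ≥ 1 − 14/15 = 1/15 > 0, so some outcome avoids every A_i.

31·p = 14/15 ≈ 0.933; existence CERTIFIED by the union bound.


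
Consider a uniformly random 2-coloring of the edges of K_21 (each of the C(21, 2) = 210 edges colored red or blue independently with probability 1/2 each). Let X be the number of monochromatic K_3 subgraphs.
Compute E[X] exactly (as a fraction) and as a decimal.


Let X = Σ_S X_S over the C(21, 3) = 1330 subsets S of size 3, where X_S = 1 if the K_3 on S is monochromatic.
For a fixed S, the K_3 on S has C(3, 2) = 3 edges. P[all 3 edges red] = (1/2)^3, and likewise for blue, so P[monochromatic] = 2·(1/2)^3 = 2^{1 − 3} = 1/4.
Summing: E[X] = C(21, 3) · 2^{1 − 3} = 1330 · 1/4 = 665/2.
Numerically: E[X] ≈ 332.500000.

E[X] = C(21,3)·2^(1−C(3,2)) = 665/2 ≈ 332.500000.


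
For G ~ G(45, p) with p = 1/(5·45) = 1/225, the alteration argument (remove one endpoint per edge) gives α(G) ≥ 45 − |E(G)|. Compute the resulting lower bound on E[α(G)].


E[|E(G)|] = C(45, 2)·p = 990 · (1/225) = 22/5.
E[α(G)] ≥ n − E[|E(G)|] = 45 − 22/5 = 203/5.
Numerically: ≈ 40.600.
(This is only a lower bound; the true E[α(G)] may be larger.)

E[α(G)] ≥ 203/5 ≈ 40.600.


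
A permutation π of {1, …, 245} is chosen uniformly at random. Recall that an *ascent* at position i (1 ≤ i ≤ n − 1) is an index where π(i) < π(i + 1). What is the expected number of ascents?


Write X = Σ X_I over i = 1, …, 244, with X_I the indicator of one ascent.
There are 244 indicators.
For each fixed i, the pair (π(i), π(i+1)) is a uniformly random ordered pair of distinct values from {1, …, 245}; by symmetry P[π(i) < π(i+1)] = 1/2.
By linearity: E[X] = 244 · (1/2) = (245 − 1) · (1/2) = 122 ≈ 122.0000.

E[X] = 122 = 122.0000.


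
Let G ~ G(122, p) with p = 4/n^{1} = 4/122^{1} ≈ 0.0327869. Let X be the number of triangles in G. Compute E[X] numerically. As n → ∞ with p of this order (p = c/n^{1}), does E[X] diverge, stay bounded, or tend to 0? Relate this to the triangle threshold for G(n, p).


Number of potential triangles: C(122, 3) = 295240.
Each occurs with probability p³ ≈ (0.0327869)³ ≈ 3.52452408e-05.
By linearity: E[X] = C(122, 3)·p³ ≈ 295240 · 3.52452408e-05 ≈ 10.405805.
Here α = 1, so p = 4/n is exactly at the triangle threshold p ~ 1/n. Asymptotically E[X] → c³/6 = 4³/6 = 32/3 ≈ 10.666667, a bounded constant. In this regime the triangle count is asymptotically Poisson(c³/6).

E[X] ≈ 10.405805; in regime p = Θ(1/n^{1}) E[X] stays bounded (at the triangle threshold p ~ 1/n).


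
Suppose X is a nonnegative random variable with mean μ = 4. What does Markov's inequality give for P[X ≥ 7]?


μ = E[X] = 4, a = 7.
Markov: P[X ≥ 7] ≤ μ/a = (4)/7 = 4/7.
Numerically: ≈ 0.5714.
(Since a = 7 > μ = 4.0000, the bound 4/7 is < 1 and informative.)

P[X ≥ 7] ≤ 4/7 ≈ 0.5714.


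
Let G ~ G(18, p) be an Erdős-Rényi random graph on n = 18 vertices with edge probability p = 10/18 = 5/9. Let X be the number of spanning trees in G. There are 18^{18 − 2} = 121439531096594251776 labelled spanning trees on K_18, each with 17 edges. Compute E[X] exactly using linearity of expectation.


K_18 has 18^{18 − 2} = 121439531096594251776 labelled spanning trees.
For each such spanning tree H, let X_H = 1 if all 17 edges of H are present in G. Then P[X_H = 1] = p^{17} = (5/9)^{17} = 762939453125/16677181699666569.
Summing the indicators: E[X] = Σ_H E[X_H] = 121439531096594251776 · p^{17} = 121439531096594251776 · 762939453125/16677181699666569 = 50000000000000000/9.
Numerically: E[X] ≈ 5.5556e+15.

E[X] = 121439531096594251776 · (5/9)^{17} = 50000000000000000/9 ≈ 5.5556e+15.


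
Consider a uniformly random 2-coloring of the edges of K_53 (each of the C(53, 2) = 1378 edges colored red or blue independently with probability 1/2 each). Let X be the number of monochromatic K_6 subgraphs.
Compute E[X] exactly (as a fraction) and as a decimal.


Let X = Σ_S X_S over the C(53, 6) = 22957480 subsets S of size 6, where X_S = 1 if the K_6 on S is monochromatic.
For a fixed S, the K_6 on S has C(6, 2) = 15 edges. P[all 15 edges red] = (1/2)^15, and likewise for blue, so P[monochromatic] = 2·(1/2)^15 = 2^{1 − 15} = 1/16384.
Summing: E[X] = C(53, 6) · 2^{1 − 15} = 22957480 · 1/16384 = 2869685/2048.
Numerically: E[X] ≈ 1401.21338.

E[X] = C(53,6)·2^(1−C(6,2)) = 2869685/2048 ≈ 1401.21338.


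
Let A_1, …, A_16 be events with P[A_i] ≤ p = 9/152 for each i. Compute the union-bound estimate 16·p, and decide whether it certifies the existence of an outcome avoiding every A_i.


Union bound: P[∪_{i=1}^{16} A_i] ≤ Σ_i P[A_i] ≤ 16·p = 16·(9/152) = 18/19.
Numerically: 18/19 ≈ 0.947.
Is 18/19 < 1? YES.
Since P[∪ A_i] ≤ 18/19 < 1, the complement has P[∩ A_i^c] ≥ 1 − 18/19 = 1/19 > 0, so some outcome avoids every A_i.

16·p = 18/19 ≈ 0.947; existence CERTIFIED by the union bound.


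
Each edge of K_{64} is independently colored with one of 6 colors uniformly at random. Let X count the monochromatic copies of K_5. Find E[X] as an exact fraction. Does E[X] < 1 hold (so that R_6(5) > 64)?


E[X] = C(64, 5) · 6^{1 − 10} = 7624512 · 6^{−9} = 7624512/10077696.
As a reduced fraction: E[X] = 13237/17496 ≈ 0.7566.
Is E[X] < 1? YES.
Since E[X] < 1, there exists a 6-coloring of K_{64} with no monochromatic K_5; hence R_6(5) > 64.

E[X] = 13237/17496 ≈ 0.7566; E[X] < 1, so R_6(5) > 64.


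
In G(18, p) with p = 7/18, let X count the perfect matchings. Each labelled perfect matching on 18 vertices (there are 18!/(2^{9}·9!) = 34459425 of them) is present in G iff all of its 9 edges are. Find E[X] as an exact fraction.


K_18 has 18!/(2^{9}·9!) = 34459425 labelled perfect matchings.
For each such perfect matching H, let X_H = 1 if all 9 edges of H are present in G. Then P[X_H = 1] = p^{9} = (7/18)^{9} = 40353607/198359290368.
By linearity of expectation: E[X] = Σ_H E[X_H] = 34459425 · p^{9} = 34459425 · 40353607/198359290368 = 17167433257975/2448880128.
Numerically: E[X] ≈ 7010.3.

E[X] = 34459425 · (7/18)^{9} = 17167433257975/2448880128 ≈ 7010.3.


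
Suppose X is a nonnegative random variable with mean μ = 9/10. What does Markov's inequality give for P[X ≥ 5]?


μ = E[X] = 9/10, a = 5.
Markov: P[X ≥ 5] ≤ μ/a = (9/10)/5 = 9/50.
Numerically: ≈ 0.180.
(Since a = 5 > μ = 0.900, the bound 9/50 is < 1 and informative.)

P[X ≥ 5] ≤ 9/50 ≈ 0.180.


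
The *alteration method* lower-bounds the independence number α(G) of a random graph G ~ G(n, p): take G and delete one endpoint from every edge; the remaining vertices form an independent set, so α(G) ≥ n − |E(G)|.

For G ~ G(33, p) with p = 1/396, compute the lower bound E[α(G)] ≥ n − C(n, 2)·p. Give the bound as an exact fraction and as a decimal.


E[|E(G)|] = C(33, 2)·p = 528 · (1/396) = 4/3.
E[α(G)] ≥ n − E[|E(G)|] = 33 − 4/3 = 95/3.
Numerically: ≈ 31.66667.
(This is only a lower bound; the true E[α(G)] may be larger.)

E[α(G)] ≥ 95/3 ≈ 31.66667.


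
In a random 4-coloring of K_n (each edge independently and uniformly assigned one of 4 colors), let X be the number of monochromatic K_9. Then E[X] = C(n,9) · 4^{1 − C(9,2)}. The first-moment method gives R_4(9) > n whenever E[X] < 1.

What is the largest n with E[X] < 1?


We need C(n, 9) · 4^{1 − 36} < 1, i.e. C(n, 9) < 4^{36 − 1} = 1180591620717411303424.
Check values of n near the boundary:
  n = 912: C(912, 9) = 1156095740032081475120; 1156095740032081475120 < 1180591620717411303424? YES
  n = 913: C(913, 9) = 1167605542753639808390; 1167605542753639808390 < 1180591620717411303424? YES
  n = 914: C(914, 9) = 1179217089587653905932; 1179217089587653905932 < 1180591620717411303424? YES
  n = 915: C(915, 9) = 1190931166636537885130; 1190931166636537885130 < 1180591620717411303424? NO
The largest n with C(n, 9) < 1180591620717411303424 is n = 914 (where E[X] = 294804272396913476483/295147905179352825856 ≈ 0.998836). Hence R_4(9) > 914, i.e. R_4(9) ≥ 915.

Largest n = 914; hence R_4(9) > 914.


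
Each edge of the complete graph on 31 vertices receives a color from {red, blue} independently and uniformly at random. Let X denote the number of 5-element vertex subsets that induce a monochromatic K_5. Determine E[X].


Let X = Σ_S X_S over the C(31, 5) = 169911 subsets S of size 5, where X_S = 1 if the K_5 on S is monochromatic.
For a fixed S, the K_5 on S has C(5, 2) = 10 edges. P[all 10 edges red] = (1/2)^10, and likewise for blue, so P[monochromatic] = 2·(1/2)^10 = 2^{1 − 10} = 1/512.
By linearity of expectation: E[X] = C(31, 5) · 2^{1 − 10} = 169911 · 1/512 = 169911/512.
Numerically: E[X] ≈ 331.857422.

E[X] = C(31,5)·2^(1−C(5,2)) = 169911/512 ≈ 331.857422.


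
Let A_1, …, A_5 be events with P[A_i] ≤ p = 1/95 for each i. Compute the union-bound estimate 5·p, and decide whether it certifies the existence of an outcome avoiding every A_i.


Union bound: P[∪_{i=1}^{5} A_i] ≤ Σ_i P[A_i] ≤ 5·p = 5·(1/95) = 1/19.
Numerically: 1/19 ≈ 0.0526316.
Is 1/19 < 1? YES.
Since P[∪ A_i] ≤ 1/19 < 1, the complement has P[∩ A_i^c] ≥ 1 − 1/19 = 18/19 > 0, so some outcome avoids every A_i.

5·p = 1/19 ≈ 0.0526316; existence CERTIFIED by the union bound.


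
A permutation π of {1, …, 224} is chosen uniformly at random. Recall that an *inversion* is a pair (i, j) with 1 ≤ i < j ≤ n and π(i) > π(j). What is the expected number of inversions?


Write X = Σ X_I over the C(224, 2) = 24976 pairs i < j, with X_I the indicator of one inversion.
There are 24976 indicators.
For each fixed pair i < j, the values π(i) and π(j) are two distinct elements of {1, …, 224} in uniformly random order; by symmetry P[π(i) > π(j)] = 1/2.
By linearity: E[X] = 24976 · (1/2) = C(224, 2) · (1/2) = 24976/2 = 12488 ≈ 12488.000000.

E[X] = 12488 = 12488.000000.


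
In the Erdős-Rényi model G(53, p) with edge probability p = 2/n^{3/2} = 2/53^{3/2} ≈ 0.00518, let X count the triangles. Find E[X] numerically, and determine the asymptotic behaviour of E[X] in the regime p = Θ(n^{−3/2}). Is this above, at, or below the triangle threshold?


Number of potential triangles: C(53, 3) = 23426.
Each occurs with probability p³ ≈ (0.00518)³ ≈ 1.39267e-07.
By linearity: E[X] = C(53, 3)·p³ ≈ 23426 · 1.39267e-07 ≈ 0.003.
Since α = 3/2 > 1, p = c/n^{3/2} = o(1/n) is below the triangle threshold p ~ 1/n. Asymptotically E[X] ~ (c³/6)·n^{3(1−α)} = (2³/6)·n^{-1.5} → 0, so by Markov's inequality G has no triangles w.h.p.

E[X] ≈ 0.003; in regime p = Θ(1/n^{3/2}) E[X] tends to 0 (below the triangle threshold p ~ 1/n).


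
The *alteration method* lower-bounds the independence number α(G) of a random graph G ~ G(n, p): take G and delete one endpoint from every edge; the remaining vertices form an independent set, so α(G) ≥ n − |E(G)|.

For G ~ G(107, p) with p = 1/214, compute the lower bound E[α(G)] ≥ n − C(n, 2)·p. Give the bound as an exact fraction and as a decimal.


E[|E(G)|] = C(107, 2)·p = 5671 · (1/214) = 53/2.
E[α(G)] ≥ n − E[|E(G)|] = 107 − 53/2 = 161/2.
Numerically: ≈ 80.500000.
(This is only a lower bound; the true E[α(G)] may be larger.)

E[α(G)] ≥ 161/2 ≈ 80.500000.


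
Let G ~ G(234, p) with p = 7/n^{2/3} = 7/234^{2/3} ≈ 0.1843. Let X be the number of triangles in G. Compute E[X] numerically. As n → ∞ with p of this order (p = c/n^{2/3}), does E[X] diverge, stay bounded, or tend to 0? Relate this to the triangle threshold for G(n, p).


Number of potential triangles: C(234, 3) = 2108184.
Each occurs with probability p³ ≈ (0.1843)³ ≈ 6.264154e-03.
By linearity: E[X] = C(234, 3)·p³ ≈ 2108184 · 6.264154e-03 ≈ 13205.9886.
Since α = 2/3 < 1, p = c/n^{2/3} ≫ 1/n is above the triangle threshold p ~ 1/n. Asymptotically E[X] ~ (c³/6)·n^{3(1−α)} = (7³/6)·n^{1} → ∞; triangles are abundant w.h.p.

E[X] ≈ 13205.9886; in regime p = Θ(1/n^{2/3}) E[X] diverges (above the triangle threshold p ~ 1/n).


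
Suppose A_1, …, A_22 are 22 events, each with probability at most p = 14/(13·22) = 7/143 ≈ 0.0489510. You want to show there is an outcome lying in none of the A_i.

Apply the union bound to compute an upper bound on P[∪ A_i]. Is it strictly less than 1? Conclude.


Union bound: P[∪_{i=1}^{22} A_i] ≤ Σ_i P[A_i] ≤ 22·p = 22·(7/143) = 14/13.
Numerically: 14/13 ≈ 1.0769231.
Is 14/13 < 1? NO.
Since the bound 14/13 is ≥ 1, the union bound is uninformative here; it does NOT by itself certify existence.

22·p = 14/13 ≈ 1.0769231; existence NOT certified by the union bound.


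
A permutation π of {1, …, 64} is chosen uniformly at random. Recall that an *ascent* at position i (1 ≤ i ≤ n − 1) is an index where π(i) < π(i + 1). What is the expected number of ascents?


Write X = Σ X_I over i = 1, …, 63, with X_I the indicator of one ascent.
There are 63 indicators.
For each fixed i, the pair (π(i), π(i+1)) is a uniformly random ordered pair of distinct values from {1, …, 64}; by symmetry P[π(i) < π(i+1)] = 1/2.
By linearity: E[X] = 63 · (1/2) = (64 − 1) · (1/2) = 63/2 ≈ 31.500000.

E[X] = 63/2 = 31.500000.


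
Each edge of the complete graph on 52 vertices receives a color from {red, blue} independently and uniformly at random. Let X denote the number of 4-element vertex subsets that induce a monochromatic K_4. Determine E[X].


Let X = Σ_S X_S over the C(52, 4) = 270725 subsets S of size 4, where X_S = 1 if the K_4 on S is monochromatic.
For a fixed S, the K_4 on S has C(4, 2) = 6 edges. P[all 6 edges red] = (1/2)^6, and likewise for blue, so P[monochromatic] = 2·(1/2)^6 = 2^{1 − 6} = 1/32.
By linearity: E[X] = C(52, 4) · 2^{1 − 6} = 270725 · 1/32 = 270725/32.
Numerically: E[X] ≈ 8460.1562.

E[X] = C(52,4)·2^(1−C(4,2)) = 270725/32 ≈ 8460.1562.


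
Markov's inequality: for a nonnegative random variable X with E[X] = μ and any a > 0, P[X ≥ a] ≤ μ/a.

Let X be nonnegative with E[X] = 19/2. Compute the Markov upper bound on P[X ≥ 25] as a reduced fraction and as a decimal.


μ = E[X] = 19/2, a = 25.
Markov: P[X ≥ 25] ≤ μ/a = (19/2)/25 = 19/50.
Numerically: ≈ 0.38000.
(Since a = 25 > μ = 9.50000, the bound 19/50 is < 1 and informative.)

P[X ≥ 25] ≤ 19/50 ≈ 0.38000.


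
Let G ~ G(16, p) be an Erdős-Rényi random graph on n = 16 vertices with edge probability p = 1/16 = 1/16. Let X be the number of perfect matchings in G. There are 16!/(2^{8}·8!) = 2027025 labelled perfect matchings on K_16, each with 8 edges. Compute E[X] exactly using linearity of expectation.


K_16 has 16!/(2^{8}·8!) = 2027025 labelled perfect matchings.
For each such perfect matching H, let X_H = 1 if all 8 edges of H are present in G. Then P[X_H = 1] = p^{8} = (1/16)^{8} = 1/4294967296.
Summing the indicators: E[X] = Σ_H E[X_H] = 2027025 · p^{8} = 2027025 · 1/4294967296 = 2027025/4294967296.
Numerically: E[X] ≈ 0.000472.

E[X] = 2027025 · (1/16)^{8} = 2027025/4294967296 ≈ 0.000472.


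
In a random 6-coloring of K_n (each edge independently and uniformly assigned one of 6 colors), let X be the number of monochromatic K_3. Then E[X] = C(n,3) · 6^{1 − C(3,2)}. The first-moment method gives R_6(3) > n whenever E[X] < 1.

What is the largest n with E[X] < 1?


We need C(n, 3) · 6^{1 − 3} < 1, i.e. C(n, 3) < 6^{3 − 1} = 36.
Check values of n near the boundary:
  n = 3: C(3, 3) = 1; 1 < 36? YES
  n = 4: C(4, 3) = 4; 4 < 36? YES
  n = 5: C(5, 3) = 10; 10 < 36? YES
  n = 6: C(6, 3) = 20; 20 < 36? YES
  n = 7: C(7, 3) = 35; 35 < 36? YES
  n = 8: C(8, 3) = 56; 56 < 36? NO
  n = 9: C(9, 3) = 84; 84 < 36? NO
The largest n with C(n, 3) < 36 is n = 7 (where E[X] = 35/36 ≈ 0.972222). Hence R_6(3) > 7, i.e. R_6(3) ≥ 8.

Largest n = 7; hence R_6(3) > 7.


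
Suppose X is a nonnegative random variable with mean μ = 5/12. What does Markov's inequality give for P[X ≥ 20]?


μ = E[X] = 5/12, a = 20.
Markov: P[X ≥ 20] ≤ μ/a = (5/12)/20 = 1/48.
Numerically: ≈ 0.02083.
(Since a = 20 > μ = 0.41667, the bound 1/48 is < 1 and informative.)

P[X ≥ 20] ≤ 1/48 ≈ 0.02083.


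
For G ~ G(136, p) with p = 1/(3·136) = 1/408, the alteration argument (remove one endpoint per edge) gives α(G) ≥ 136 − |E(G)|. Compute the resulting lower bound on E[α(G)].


E[|E(G)|] = C(136, 2)·p = 9180 · (1/408) = 45/2.
E[α(G)] ≥ n − E[|E(G)|] = 136 − 45/2 = 227/2.
Numerically: ≈ 113.5000.
(This is only a lower bound; the true E[α(G)] may be larger.)

E[α(G)] ≥ 227/2 ≈ 113.5000.


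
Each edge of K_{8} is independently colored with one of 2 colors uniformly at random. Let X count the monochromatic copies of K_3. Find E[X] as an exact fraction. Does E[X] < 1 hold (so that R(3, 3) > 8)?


E[X] = C(8, 3) · 2^{1 − 3} = 56 · 2^{−2} = 56/4.
As a reduced fraction: E[X] = 14 ≈ 14.0000000.
Is E[X] < 1? NO.
Since E[X] ≥ 1, the first-moment bound is inconclusive at n = 8; it does NOT by itself certify R(3, 3) > 8.

E[X] = 14 ≈ 14.0000000; E[X] ≥ 1; first-moment method inconclusive here.


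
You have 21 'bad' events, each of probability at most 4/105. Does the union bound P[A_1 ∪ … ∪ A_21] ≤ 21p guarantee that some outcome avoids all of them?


Union bound: P[∪_{i=1}^{21} A_i] ≤ Σ_i P[A_i] ≤ 21·p = 21·(4/105) = 4/5.
Numerically: 4/5 ≈ 0.80000.
Is 4/5 < 1? YES.
Since P[∪ A_i] ≤ 4/5 < 1, the complement has P[∩ A_i^c] ≥ 1 − 4/5 = 1/5 > 0, so some outcome avoids every A_i.

21·p = 4/5 ≈ 0.80000; existence CERTIFIED by the union bound.


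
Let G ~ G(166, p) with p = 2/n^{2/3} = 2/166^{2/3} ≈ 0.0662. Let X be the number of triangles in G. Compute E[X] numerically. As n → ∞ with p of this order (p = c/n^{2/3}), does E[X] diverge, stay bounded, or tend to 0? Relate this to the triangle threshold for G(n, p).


Number of potential triangles: C(166, 3) = 748660.
Each occurs with probability p³ ≈ (0.0662)³ ≈ 2.90318e-04.
By linearity: E[X] = C(166, 3)·p³ ≈ 748660 · 2.90318e-04 ≈ 217.349.
Since α = 2/3 < 1, p = c/n^{2/3} ≫ 1/n is above the triangle threshold p ~ 1/n. Asymptotically E[X] ~ (c³/6)·n^{3(1−α)} = (2³/6)·n^{1} → ∞; triangles are abundant w.h.p.

E[X] ≈ 217.349; in regime p = Θ(1/n^{2/3}) E[X] diverges (above the triangle threshold p ~ 1/n).


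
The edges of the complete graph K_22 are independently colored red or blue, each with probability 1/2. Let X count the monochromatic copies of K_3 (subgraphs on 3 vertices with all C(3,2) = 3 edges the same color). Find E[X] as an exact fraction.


Let X = Σ_S X_S over the C(22, 3) = 1540 subsets S of size 3, where X_S = 1 if the K_3 on S is monochromatic.
For a fixed S, the K_3 on S has C(3, 2) = 3 edges. P[all 3 edges red] = (1/2)^3, and likewise for blue, so P[monochromatic] = 2·(1/2)^3 = 2^{1 − 3} = 1/4.
Summing: E[X] = C(22, 3) · 2^{1 − 3} = 1540 · 1/4 = 385.
Numerically: E[X] ≈ 385.0000.

E[X] = C(22,3)·2^(1−C(3,2)) = 385 ≈ 385.0000.


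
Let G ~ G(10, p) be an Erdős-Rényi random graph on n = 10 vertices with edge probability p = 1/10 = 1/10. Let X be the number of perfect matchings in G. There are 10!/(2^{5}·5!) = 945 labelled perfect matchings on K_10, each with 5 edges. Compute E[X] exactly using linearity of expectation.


K_10 has 10!/(2^{5}·5!) = 945 labelled perfect matchings.
For each such perfect matching H, let X_H = 1 if all 5 edges of H are present in G. Then P[X_H = 1] = p^{5} = (1/10)^{5} = 1/100000.
By linearity: E[X] = Σ_H E[X_H] = 945 · p^{5} = 945 · 1/100000 = 189/20000.
Numerically: E[X] ≈ 0.00945.

E[X] = 945 · (1/10)^{5} = 189/20000 ≈ 0.00945.


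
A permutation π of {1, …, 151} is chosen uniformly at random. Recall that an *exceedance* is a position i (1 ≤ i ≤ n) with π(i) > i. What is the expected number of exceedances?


Write X = Σ_{i=1}^{151} X_i, where X_i = 1_{π(i) > i}.
For each fixed i, π(i) is uniform over {1, …, 151} (marginal of a uniform permutation), so P[π(i) > i] = (n − i)/n. Summing: Σ_{i=1}^{151} (n − i)/n = (0 + 1 + … + 150)/151 = 151(151 − 1)/(2·151) = (151 − 1)/2.
Hence E[X] = Σ_{i=1}^{151} (151 − i)/151 = 75 ≈ 75.000000.

E[X] = 75 = 75.000000.


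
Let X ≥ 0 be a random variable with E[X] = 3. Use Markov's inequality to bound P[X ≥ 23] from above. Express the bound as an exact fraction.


μ = E[X] = 3, a = 23.
Markov: P[X ≥ 23] ≤ μ/a = (3)/23 = 3/23.
Numerically: ≈ 0.13043.
(Since a = 23 > μ = 3.00000, the bound 3/23 is < 1 and informative.)

P[X ≥ 23] ≤ 3/23 ≈ 0.13043.


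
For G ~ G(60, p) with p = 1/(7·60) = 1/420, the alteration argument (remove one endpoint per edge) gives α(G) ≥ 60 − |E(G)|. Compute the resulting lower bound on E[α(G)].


E[|E(G)|] = C(60, 2)·p = 1770 · (1/420) = 59/14.
E[α(G)] ≥ n − E[|E(G)|] = 60 − 59/14 = 781/14.
Numerically: ≈ 55.786.
(This is only a lower bound; the true E[α(G)] may be larger.)

E[α(G)] ≥ 781/14 ≈ 55.786.


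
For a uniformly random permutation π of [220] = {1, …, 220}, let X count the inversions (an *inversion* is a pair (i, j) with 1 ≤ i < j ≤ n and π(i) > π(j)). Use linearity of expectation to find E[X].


Write X = Σ X_I over the C(220, 2) = 24090 pairs i < j, with X_I the indicator of one inversion.
There are 24090 indicators.
For each fixed pair i < j, the values π(i) and π(j) are two distinct elements of {1, …, 220} in uniformly random order; by symmetry P[π(i) > π(j)] = 1/2.
By linearity: E[X] = 24090 · (1/2) = C(220, 2) · (1/2) = 24090/2 = 12045 ≈ 12045.000.

E[X] = 12045 = 12045.000.


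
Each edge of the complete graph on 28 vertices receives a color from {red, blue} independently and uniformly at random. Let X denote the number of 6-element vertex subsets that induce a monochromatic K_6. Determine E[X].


Let X = Σ_S X_S over the C(28, 6) = 376740 subsets S of size 6, where X_S = 1 if the K_6 on S is monochromatic.
For a fixed S, the K_6 on S has C(6, 2) = 15 edges. P[all 15 edges red] = (1/2)^15, and likewise for blue, so P[monochromatic] = 2·(1/2)^15 = 2^{1 − 15} = 1/16384.
By linearity: E[X] = C(28, 6) · 2^{1 − 15} = 376740 · 1/16384 = 94185/4096.
Numerically: E[X] ≈ 22.994.

E[X] = C(28,6)·2^(1−C(6,2)) = 94185/4096 ≈ 22.994.


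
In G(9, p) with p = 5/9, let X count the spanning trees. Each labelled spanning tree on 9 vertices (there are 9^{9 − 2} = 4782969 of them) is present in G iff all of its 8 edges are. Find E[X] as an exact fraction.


K_9 has 9^{9 − 2} = 4782969 labelled spanning trees.
For each such spanning tree H, let X_H = 1 if all 8 edges of H are present in G. Then P[X_H = 1] = p^{8} = (5/9)^{8} = 390625/43046721.
By linearity: E[X] = Σ_H E[X_H] = 4782969 · p^{8} = 4782969 · 390625/43046721 = 390625/9.
Numerically: E[X] ≈ 43402.8.

E[X] = 4782969 · (5/9)^{8} = 390625/9 ≈ 43402.8.


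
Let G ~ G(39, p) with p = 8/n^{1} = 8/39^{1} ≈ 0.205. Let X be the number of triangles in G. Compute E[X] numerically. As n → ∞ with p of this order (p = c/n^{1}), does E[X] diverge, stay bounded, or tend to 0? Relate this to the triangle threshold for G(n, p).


Number of potential triangles: C(39, 3) = 9139.
Each occurs with probability p³ ≈ (0.205)³ ≈ 8.63130e-03.
By linearity: E[X] = C(39, 3)·p³ ≈ 9139 · 8.63130e-03 ≈ 78.881.
Here α = 1, so p = 8/n is exactly at the triangle threshold p ~ 1/n. Asymptotically E[X] → c³/6 = 8³/6 = 256/3 ≈ 85.333, a bounded constant. In this regime the triangle count is asymptotically Poisson(c³/6).

E[X] ≈ 78.881; in regime p = Θ(1/n^{1}) E[X] stays bounded (at the triangle threshold p ~ 1/n).


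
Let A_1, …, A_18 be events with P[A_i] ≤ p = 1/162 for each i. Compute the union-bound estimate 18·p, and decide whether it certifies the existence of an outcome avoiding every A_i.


Union bound: P[∪_{i=1}^{18} A_i] ≤ Σ_i P[A_i] ≤ 18·p = 18·(1/162) = 1/9.
Numerically: 1/9 ≈ 0.111111.
Is 1/9 < 1? YES.
Since P[∪ A_i] ≤ 1/9 < 1, the complement has P[∩ A_i^c] ≥ 1 − 1/9 = 8/9 > 0, so some outcome avoids every A_i.

18·p = 1/9 ≈ 0.111111; existence CERTIFIED by the union bound.


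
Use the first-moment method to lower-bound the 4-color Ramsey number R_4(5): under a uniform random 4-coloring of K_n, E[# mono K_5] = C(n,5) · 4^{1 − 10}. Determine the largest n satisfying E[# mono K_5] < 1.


We need C(n, 5) · 4^{1 − 10} < 1, i.e. C(n, 5) < 4^{10 − 1} = 262144.
Check values of n near the boundary:
  n = 28: C(28, 5) = 98280; 98280 < 262144? YES
  n = 29: C(29, 5) = 118755; 118755 < 262144? YES
  n = 30: C(30, 5) = 142506; 142506 < 262144? YES
  n = 31: C(31, 5) = 169911; 169911 < 262144? YES
  n = 32: C(32, 5) = 201376; 201376 < 262144? YES
  n = 33: C(33, 5) = 237336; 237336 < 262144? YES
  n = 34: C(34, 5) = 278256; 278256 < 262144? NO
  n = 35: C(35, 5) = 324632; 324632 < 262144? NO
The largest n with C(n, 5) < 262144 is n = 33 (where E[X] = 29667/32768 ≈ 0.90536). Hence R_4(5) > 33, i.e. R_4(5) ≥ 34.

Largest n = 33; hence R_4(5) > 33.


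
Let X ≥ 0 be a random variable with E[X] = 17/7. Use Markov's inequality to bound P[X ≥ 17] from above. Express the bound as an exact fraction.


μ = E[X] = 17/7, a = 17.
Markov: P[X ≥ 17] ≤ μ/a = (17/7)/17 = 1/7.
Numerically: ≈ 0.142857.
(Since a = 17 > μ = 2.428571, the bound 1/7 is < 1 and informative.)

P[X ≥ 17] ≤ 1/7 ≈ 0.142857.


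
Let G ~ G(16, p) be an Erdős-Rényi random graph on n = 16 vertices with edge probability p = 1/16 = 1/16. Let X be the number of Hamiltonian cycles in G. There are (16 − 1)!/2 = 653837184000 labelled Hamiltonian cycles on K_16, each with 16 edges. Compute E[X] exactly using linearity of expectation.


K_16 has (16 − 1)!/2 = 653837184000 labelled Hamiltonian cycles.
For each such Hamiltonian cycle H, let X_H = 1 if all 16 edges of H are present in G. Then P[X_H = 1] = p^{16} = (1/16)^{16} = 1/18446744073709551616.
Summing the indicators: E[X] = Σ_H E[X_H] = 653837184000 · p^{16} = 653837184000 · 1/18446744073709551616 = 638512875/18014398509481984.
Numerically: E[X] ≈ 3.54e-08.

E[X] = 653837184000 · (1/16)^{16} = 638512875/18014398509481984 ≈ 3.54e-08.


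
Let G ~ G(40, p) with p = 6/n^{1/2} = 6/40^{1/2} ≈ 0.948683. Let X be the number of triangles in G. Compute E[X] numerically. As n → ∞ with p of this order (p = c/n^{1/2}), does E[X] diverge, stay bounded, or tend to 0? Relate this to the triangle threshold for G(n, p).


Number of potential triangles: C(40, 3) = 9880.
Each occurs with probability p³ ≈ (0.948683)³ ≈ 8.53814968e-01.
By linearity: E[X] = C(40, 3)·p³ ≈ 9880 · 8.53814968e-01 ≈ 8435.691886.
Since α = 1/2 < 1, p = c/n^{1/2} ≫ 1/n is above the triangle threshold p ~ 1/n. Asymptotically E[X] ~ (c³/6)·n^{3(1−α)} = (6³/6)·n^{1.5} → ∞; triangles are abundant w.h.p.

E[X] ≈ 8435.691886; in regime p = Θ(1/n^{1/2}) E[X] diverges (above the triangle threshold p ~ 1/n).


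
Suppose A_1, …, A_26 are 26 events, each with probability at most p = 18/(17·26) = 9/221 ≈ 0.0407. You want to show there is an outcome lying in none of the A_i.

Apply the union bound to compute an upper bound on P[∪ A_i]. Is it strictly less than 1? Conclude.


Union bound: P[∪_{i=1}^{26} A_i] ≤ Σ_i P[A_i] ≤ 26·p = 26·(9/221) = 18/17.
Numerically: 18/17 ≈ 1.0588.
Is 18/17 < 1? NO.
Since the bound 18/17 is ≥ 1, the union bound is uninformative here; it does NOT by itself certify existence.

26·p = 18/17 ≈ 1.0588; existence NOT certified by the union bound.
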